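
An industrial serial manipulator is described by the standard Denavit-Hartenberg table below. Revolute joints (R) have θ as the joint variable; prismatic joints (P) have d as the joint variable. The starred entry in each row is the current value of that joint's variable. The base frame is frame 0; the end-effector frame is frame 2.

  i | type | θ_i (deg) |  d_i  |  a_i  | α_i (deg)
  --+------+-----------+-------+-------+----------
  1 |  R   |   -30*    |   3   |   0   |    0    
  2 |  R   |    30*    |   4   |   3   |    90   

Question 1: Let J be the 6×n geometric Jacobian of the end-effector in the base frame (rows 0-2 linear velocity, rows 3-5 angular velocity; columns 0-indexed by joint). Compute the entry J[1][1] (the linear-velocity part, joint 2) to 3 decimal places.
3.000

axis z_1 = (0.0000,0.0000,1.0000); lever o_n−o_1 = (3.0000,0.0000,4.0000)
cross product → J_v[:, 1] = (0.0000,3.0000,0.0000)
J_ω[:, 1] = z_1
entry J[1][1] = 3.0000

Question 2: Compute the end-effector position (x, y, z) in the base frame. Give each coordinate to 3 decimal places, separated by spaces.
3.000 0.000 7.000

after link 1: o_1 = (0.0000, 0.0000, 3.0000)
after link 2: o_2 = (3.0000, 0.0000, 7.0000)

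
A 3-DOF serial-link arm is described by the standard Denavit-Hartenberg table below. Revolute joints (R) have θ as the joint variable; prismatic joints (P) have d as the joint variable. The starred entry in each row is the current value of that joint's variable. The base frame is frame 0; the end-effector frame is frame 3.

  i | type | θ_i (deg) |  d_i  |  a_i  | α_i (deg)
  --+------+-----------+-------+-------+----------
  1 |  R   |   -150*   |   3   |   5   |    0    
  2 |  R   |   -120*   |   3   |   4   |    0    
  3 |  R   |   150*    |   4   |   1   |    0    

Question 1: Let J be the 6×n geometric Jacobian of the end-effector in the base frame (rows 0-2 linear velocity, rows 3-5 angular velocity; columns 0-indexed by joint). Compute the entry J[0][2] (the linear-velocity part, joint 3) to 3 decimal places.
axis z_2 = (0.0000,0.0000,1.0000); lever o_n−o_2 = (-0.5000,-0.8660,4.0000)
cross product → J_v[:, 2] = (0.8660,-0.5000,0.0000)
J_ω[:, 2] = z_2
entry J[0][2] = 0.8660

0.866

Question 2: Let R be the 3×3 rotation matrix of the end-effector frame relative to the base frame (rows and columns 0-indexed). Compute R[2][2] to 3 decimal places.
1.000

End-effector z-axis (col 2 of R) = (0.0000,0.0000,1.0000)
R[2][2] = 1.0000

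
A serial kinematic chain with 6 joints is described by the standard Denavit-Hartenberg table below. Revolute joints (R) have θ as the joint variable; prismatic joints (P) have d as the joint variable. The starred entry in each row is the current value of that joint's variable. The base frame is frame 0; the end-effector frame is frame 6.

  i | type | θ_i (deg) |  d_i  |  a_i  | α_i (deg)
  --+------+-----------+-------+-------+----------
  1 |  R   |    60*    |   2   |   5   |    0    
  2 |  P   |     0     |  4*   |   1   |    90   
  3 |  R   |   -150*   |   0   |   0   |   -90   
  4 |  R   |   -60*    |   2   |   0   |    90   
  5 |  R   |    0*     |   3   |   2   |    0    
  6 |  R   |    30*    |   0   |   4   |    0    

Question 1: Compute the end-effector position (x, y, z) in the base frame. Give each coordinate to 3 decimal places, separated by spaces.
after link 1: o_1 = (2.5000, 4.3301, 2.0000)
after link 2: o_2 = (3.0000, 5.1962, 6.0000)
after link 3: o_3 = (3.0000, 5.1962, 6.0000)
after link 4: o_4 = (3.5000, 6.0622, 4.2679)
after link 5: o_5 = (6.9910, 5.6447, 5.0670)
after link 6: o_6 = (9.3391, 3.7117, 2.4689)

9.339 3.712 2.469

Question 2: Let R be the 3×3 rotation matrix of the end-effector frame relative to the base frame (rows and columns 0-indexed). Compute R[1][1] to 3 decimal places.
End-effector y-axis (col 1 of R) = (-0.0502,0.7790,-0.6250)
R[1][1] = 0.7790

0.779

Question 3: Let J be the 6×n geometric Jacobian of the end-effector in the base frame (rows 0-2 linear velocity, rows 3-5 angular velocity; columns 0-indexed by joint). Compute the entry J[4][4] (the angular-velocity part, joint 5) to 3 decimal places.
axis z_4 = (0.8080,0.3995,0.4330); lever o_n−o_4 = (5.8391,-2.3505,-1.7990)
cross product → J_v[:, 4] = (0.2990,3.9821,-4.2321)
J_ω[:, 4] = z_4
entry J[4][4] = 0.3995

0.400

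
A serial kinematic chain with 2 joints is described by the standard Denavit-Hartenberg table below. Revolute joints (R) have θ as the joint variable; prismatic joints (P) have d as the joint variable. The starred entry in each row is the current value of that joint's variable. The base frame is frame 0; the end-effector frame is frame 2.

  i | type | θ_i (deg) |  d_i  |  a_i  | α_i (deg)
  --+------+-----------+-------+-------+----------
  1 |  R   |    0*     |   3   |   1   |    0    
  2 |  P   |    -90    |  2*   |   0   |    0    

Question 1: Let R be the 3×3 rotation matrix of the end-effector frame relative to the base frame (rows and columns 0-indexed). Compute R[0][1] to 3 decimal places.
1.000

End-effector y-axis (col 1 of R) = (1.0000,0.0000,0.0000)
R[0][1] = 1.0000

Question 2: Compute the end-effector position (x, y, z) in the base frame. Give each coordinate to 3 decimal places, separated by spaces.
1.000 0.000 5.000

after link 1: o_1 = (1.0000, 0.0000, 3.0000)
after link 2: o_2 = (1.0000, 0.0000, 5.0000)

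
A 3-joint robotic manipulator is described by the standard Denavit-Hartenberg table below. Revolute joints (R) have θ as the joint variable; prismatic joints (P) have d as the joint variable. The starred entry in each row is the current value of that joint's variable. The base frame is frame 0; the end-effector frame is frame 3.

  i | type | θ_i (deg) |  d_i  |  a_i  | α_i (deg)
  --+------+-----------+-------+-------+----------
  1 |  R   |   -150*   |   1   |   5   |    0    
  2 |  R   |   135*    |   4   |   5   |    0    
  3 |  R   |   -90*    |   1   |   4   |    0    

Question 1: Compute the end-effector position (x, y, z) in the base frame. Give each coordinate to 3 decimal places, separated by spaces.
-0.536 -7.658 6.000

after link 1: o_1 = (-4.3301, -2.5000, 1.0000)
after link 2: o_2 = (0.4995, -3.7941, 5.0000)
after link 3: o_3 = (-0.5358, -7.6578, 6.0000)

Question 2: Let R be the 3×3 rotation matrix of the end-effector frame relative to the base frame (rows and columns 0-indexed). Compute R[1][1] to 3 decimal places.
-0.259

End-effector y-axis (col 1 of R) = (0.9659,-0.2588,0.0000)
R[1][1] = -0.2588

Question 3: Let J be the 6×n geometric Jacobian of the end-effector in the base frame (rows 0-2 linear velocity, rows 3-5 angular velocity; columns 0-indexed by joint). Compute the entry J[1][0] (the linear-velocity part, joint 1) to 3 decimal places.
-0.536

axis z_0 = ẑ; lever o_n−o_0 = (-0.5358,-7.6578,6.0000)
cross product → J_v[:, 0] = (7.6578,-0.5358,0.0000)
J_ω[:, 0] = z_0
entry J[1][0] = -0.5358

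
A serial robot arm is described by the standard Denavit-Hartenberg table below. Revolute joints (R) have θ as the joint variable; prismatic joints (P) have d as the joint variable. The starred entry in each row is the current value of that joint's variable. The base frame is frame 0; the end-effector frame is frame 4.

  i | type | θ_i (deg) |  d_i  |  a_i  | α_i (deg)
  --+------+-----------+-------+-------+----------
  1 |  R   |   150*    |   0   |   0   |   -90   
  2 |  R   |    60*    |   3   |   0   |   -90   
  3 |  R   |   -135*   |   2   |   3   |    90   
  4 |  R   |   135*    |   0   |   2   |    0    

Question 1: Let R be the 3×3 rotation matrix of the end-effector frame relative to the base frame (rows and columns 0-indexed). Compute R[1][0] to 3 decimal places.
0.252

End-effector x-axis (col 0 of R) = (0.5638,0.2518,-0.7866)
R[1][0] = 0.2518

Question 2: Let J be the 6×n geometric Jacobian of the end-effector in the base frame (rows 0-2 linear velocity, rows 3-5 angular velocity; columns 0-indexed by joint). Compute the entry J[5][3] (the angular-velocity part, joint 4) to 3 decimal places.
axis z_3 = (0.6597,0.4356,0.6124); lever o_n−o_3 = (1.1276,0.5037,-1.5731)
cross product → J_v[:, 3] = (-0.9937,1.7284,-0.1589)
J_ω[:, 3] = z_3
entry J[5][3] = 0.6124

0.612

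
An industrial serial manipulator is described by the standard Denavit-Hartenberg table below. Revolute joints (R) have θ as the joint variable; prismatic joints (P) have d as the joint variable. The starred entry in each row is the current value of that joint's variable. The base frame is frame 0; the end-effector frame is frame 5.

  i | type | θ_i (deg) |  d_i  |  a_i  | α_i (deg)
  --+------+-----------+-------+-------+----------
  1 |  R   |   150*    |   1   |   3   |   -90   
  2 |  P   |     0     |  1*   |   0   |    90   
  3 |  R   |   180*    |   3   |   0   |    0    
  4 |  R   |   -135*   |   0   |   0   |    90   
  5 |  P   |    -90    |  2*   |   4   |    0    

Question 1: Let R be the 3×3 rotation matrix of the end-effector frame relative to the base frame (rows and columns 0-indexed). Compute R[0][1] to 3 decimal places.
End-effector y-axis (col 1 of R) = (-0.9659,-0.2588,0.0000)
R[0][1] = -0.9659

-0.966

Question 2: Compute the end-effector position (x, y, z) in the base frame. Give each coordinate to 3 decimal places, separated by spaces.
after link 1: o_1 = (-2.5981, 1.5000, 1.0000)
after link 2: o_2 = (-3.0981, 0.6340, 1.0000)
after link 3: o_3 = (-3.0981, 0.6340, 4.0000)
after link 4: o_4 = (-3.0981, 0.6340, 4.0000)
after link 5: o_5 = (-3.6157, 2.5658, 0.0000)

-3.616 2.566 0.000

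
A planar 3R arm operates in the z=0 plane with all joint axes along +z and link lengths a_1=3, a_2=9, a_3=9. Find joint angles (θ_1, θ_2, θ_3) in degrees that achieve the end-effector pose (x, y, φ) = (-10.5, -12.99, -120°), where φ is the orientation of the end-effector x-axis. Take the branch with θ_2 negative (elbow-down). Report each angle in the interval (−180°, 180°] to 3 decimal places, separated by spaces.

wrist centre = target − a_3·(cos φ, sin φ) = (-6.0000, -5.1958)
cos θ_2 = (62.9960−3²−9²)/(2·3·9) = -0.5001; θ_2 = -120.0049° (elbow-down)
β = atan2(-5.1958,-6.0000) = -139.1087°; ψ = atan2(-7.7938,-1.5007) = -100.8986°
θ_1 = β − ψ = -38.2101°
θ_3 = φ − θ_1 − θ_2 = 38.2149° (wrapped to (-180°,180°])

-38.210 -120.005 38.215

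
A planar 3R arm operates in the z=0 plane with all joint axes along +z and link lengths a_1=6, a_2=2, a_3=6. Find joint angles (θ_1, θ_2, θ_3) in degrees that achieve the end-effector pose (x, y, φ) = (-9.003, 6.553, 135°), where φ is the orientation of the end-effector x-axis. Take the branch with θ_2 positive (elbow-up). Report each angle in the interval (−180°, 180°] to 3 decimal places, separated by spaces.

wrist centre = target − a_3·(cos φ, sin φ) = (-4.7604, 2.3104)
cos θ_2 = (27.9988−6²−2²)/(2·6·2) = -0.5001; θ_2 = 120.0034° (elbow-up)
β = atan2(2.3104,-4.7604) = 154.1112°; ψ = atan2(1.7320,4.9999) = 19.1064°
θ_1 = β − ψ = 135.0048°
θ_3 = φ − θ_1 − θ_2 = -120.0082° (wrapped to (-180°,180°])

135.005 120.003 -120.008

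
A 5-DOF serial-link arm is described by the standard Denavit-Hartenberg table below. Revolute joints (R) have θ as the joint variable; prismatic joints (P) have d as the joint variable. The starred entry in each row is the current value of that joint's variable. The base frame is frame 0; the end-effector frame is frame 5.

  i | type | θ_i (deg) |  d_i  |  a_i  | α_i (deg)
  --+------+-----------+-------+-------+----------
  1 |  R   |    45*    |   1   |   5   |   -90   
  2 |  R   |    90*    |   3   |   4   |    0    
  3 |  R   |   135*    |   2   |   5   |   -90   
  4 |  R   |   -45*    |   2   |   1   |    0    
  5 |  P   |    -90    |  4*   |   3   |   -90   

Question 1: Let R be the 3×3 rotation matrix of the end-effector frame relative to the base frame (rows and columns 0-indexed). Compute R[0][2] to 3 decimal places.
End-effector z-axis (col 2 of R) = (-0.8536,0.1464,0.5000)
R[0][2] = -0.8536

-0.854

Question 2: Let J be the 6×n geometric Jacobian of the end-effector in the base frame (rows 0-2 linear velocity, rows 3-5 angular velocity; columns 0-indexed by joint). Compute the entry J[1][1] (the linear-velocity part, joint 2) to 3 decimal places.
axis z_1 = (-0.7071,0.7071,0.0000); lever o_n−o_1 = (-4.3284,6.7426,2.7782)
cross product → J_v[:, 1] = (1.9645,1.9645,-1.7071)
J_ω[:, 1] = z_1
entry J[1][1] = 1.9645

1.964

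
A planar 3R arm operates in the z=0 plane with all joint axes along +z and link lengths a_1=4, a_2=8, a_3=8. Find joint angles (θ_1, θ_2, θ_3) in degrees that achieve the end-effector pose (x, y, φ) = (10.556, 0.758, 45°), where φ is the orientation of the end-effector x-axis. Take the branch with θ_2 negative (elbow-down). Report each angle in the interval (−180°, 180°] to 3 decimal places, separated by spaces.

wrist centre = target − a_3·(cos φ, sin φ) = (4.8991, -4.8989)
cos θ_2 = (48.0004−4²−8²)/(2·4·8) = -0.5000; θ_2 = -119.9996° (elbow-down)
β = atan2(-4.8989,4.8991) = -44.9983°; ψ = atan2(-6.9282,0.0001) = -89.9996°
θ_1 = β − ψ = 45.0013°
θ_3 = φ − θ_1 − θ_2 = 119.9983° (wrapped to (-180°,180°])

45.001 -120.000 119.998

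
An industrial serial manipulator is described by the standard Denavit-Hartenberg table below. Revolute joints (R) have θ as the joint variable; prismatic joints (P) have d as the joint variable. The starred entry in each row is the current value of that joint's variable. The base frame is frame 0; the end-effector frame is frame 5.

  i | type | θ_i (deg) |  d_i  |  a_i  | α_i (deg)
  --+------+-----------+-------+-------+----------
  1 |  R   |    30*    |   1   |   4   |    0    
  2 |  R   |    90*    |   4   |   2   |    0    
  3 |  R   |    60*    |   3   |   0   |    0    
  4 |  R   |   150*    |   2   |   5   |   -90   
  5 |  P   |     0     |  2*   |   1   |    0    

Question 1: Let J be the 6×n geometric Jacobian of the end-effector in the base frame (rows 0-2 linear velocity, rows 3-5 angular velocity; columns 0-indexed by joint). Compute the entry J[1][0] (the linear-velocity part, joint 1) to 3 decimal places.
axis z_0 = ẑ; lever o_n−o_0 = (8.6603,2.4641,10.0000)
cross product → J_v[:, 0] = (-2.4641,8.6603,0.0000)
J_ω[:, 0] = z_0
entry J[1][0] = 8.6603

8.660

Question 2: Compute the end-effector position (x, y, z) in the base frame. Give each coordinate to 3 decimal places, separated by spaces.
after link 1: o_1 = (3.4641, 2.0000, 1.0000)
after link 2: o_2 = (2.4641, 3.7321, 5.0000)
after link 3: o_3 = (2.4641, 3.7321, 8.0000)
after link 4: o_4 = (6.7942, 1.2321, 10.0000)
after link 5: o_5 = (8.6603, 2.4641, 10.0000)

8.660 2.464 10.000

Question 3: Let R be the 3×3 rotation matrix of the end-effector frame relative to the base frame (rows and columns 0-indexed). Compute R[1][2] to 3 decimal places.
0.866

End-effector z-axis (col 2 of R) = (0.5000,0.8660,0.0000)
R[1][2] = 0.8660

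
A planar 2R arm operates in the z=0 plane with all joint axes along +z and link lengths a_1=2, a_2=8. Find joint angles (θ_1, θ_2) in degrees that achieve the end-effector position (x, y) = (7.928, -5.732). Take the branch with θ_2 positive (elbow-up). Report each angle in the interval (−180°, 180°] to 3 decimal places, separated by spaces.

cos θ_2 = (95.7090−2²−8²)/(2·2·8) = 0.8659; θ_2 = 30.0136° (elbow-up)
β = atan2(-5.7320,7.9280) = -35.8672°; ψ = atan2(4.0016,8.9273) = 24.1443°
θ_1 = β − ψ = -60.0115°

-60.012 30.014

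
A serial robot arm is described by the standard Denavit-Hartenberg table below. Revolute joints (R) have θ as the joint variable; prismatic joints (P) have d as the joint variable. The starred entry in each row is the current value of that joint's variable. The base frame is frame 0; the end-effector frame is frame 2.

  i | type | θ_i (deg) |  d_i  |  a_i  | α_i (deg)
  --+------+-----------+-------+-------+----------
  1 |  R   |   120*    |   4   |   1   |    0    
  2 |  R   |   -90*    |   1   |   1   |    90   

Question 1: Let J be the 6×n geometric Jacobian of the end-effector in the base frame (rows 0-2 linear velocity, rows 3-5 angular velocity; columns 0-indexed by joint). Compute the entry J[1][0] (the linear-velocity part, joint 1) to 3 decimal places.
axis z_0 = ẑ; lever o_n−o_0 = (0.3660,1.3660,5.0000)
cross product → J_v[:, 0] = (-1.3660,0.3660,0.0000)
J_ω[:, 0] = z_0
entry J[1][0] = 0.3660

0.366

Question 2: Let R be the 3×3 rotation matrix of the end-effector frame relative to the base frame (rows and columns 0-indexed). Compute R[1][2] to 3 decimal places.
End-effector z-axis (col 2 of R) = (0.5000,-0.8660,0.0000)
R[1][2] = -0.8660

-0.866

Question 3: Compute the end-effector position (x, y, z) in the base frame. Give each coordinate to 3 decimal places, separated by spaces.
0.366 1.366 5.000

after link 1: o_1 = (-0.5000, 0.8660, 4.0000)
after link 2: o_2 = (0.3660, 1.3660, 5.0000)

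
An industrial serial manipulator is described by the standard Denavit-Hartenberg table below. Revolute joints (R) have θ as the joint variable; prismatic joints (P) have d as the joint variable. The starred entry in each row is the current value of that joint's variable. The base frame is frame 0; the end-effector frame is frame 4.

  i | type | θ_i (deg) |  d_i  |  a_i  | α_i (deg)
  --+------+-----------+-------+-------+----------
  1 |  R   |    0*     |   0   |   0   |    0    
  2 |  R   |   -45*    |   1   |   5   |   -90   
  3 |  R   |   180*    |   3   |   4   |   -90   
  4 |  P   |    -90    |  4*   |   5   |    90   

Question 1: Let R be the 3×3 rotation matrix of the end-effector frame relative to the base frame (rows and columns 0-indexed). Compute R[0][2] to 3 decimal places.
End-effector z-axis (col 2 of R) = (0.7071,-0.7071,0.0000)
R[0][2] = 0.7071

0.707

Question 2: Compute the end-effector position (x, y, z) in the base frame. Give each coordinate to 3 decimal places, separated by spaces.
6.364 4.950 5.000

after link 1: o_1 = (0.0000, 0.0000, 0.0000)
after link 2: o_2 = (3.5355, -3.5355, 1.0000)
after link 3: o_3 = (2.8284, 1.4142, 1.0000)
after link 4: o_4 = (6.3640, 4.9497, 5.0000)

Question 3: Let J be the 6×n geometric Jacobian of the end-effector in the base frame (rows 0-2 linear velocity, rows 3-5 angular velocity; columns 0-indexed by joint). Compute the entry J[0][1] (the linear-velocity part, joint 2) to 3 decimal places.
axis z_1 = (0.0000,0.0000,1.0000); lever o_n−o_1 = (6.3640,4.9497,5.0000)
cross product → J_v[:, 1] = (-4.9497,6.3640,0.0000)
J_ω[:, 1] = z_1
entry J[0][1] = -4.9497

-4.950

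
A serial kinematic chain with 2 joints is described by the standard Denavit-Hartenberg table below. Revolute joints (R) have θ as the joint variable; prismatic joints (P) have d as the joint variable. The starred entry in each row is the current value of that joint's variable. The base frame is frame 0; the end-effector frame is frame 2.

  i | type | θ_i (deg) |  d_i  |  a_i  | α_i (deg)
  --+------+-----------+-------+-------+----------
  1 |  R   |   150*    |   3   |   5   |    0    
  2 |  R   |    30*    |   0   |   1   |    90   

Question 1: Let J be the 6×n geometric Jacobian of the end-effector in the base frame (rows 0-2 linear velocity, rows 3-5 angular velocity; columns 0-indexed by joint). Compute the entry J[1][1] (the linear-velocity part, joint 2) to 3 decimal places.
axis z_1 = (0.0000,0.0000,1.0000); lever o_n−o_1 = (-1.0000,0.0000,0.0000)
cross product → J_v[:, 1] = (0.0000,-1.0000,0.0000)
J_ω[:, 1] = z_1
entry J[1][1] = -1.0000

-1.000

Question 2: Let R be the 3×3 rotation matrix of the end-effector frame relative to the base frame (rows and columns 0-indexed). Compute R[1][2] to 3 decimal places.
1.000

End-effector z-axis (col 2 of R) = (0.0000,1.0000,0.0000)
R[1][2] = 1.0000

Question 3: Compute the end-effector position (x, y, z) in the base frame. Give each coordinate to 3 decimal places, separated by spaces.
after link 1: o_1 = (-4.3301, 2.5000, 3.0000)
after link 2: o_2 = (-5.3301, 2.5000, 3.0000)

-5.330 2.500 3.000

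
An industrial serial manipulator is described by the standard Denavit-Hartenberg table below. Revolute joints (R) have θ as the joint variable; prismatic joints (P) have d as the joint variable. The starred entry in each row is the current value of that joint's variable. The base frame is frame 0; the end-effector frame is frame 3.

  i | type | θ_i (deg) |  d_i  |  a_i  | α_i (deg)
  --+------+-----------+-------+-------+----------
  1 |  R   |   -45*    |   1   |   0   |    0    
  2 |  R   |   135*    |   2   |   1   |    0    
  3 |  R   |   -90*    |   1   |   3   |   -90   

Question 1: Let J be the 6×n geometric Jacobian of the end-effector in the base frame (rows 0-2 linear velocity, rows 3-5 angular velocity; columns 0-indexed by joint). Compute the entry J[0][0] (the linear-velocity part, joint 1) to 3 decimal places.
-1.000

axis z_0 = ẑ; lever o_n−o_0 = (3.0000,1.0000,4.0000)
cross product → J_v[:, 0] = (-1.0000,3.0000,0.0000)
J_ω[:, 0] = z_0
entry J[0][0] = -1.0000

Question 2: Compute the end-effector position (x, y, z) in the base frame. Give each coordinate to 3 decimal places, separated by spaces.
3.000 1.000 4.000

after link 1: o_1 = (0.0000, 0.0000, 1.0000)
after link 2: o_2 = (0.0000, 1.0000, 3.0000)
after link 3: o_3 = (3.0000, 1.0000, 4.0000)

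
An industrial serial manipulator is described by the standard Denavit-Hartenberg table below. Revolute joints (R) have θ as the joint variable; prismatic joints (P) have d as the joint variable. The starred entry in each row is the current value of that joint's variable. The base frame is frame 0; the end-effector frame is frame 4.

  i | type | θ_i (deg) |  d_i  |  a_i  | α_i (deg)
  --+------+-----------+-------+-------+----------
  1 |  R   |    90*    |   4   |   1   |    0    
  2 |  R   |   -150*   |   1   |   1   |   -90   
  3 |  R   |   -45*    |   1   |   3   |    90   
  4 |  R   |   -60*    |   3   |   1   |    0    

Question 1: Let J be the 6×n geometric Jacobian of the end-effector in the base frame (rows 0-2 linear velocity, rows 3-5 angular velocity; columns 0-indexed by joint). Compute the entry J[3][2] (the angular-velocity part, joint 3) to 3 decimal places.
axis z_2 = (0.8660,0.5000,0.0000); lever o_n−o_2 = (0.2928,-0.2392,4.5962)
cross product → J_v[:, 2] = (2.2981,-3.9804,-0.3536)
J_ω[:, 2] = z_2
entry J[3][2] = 0.8660

0.866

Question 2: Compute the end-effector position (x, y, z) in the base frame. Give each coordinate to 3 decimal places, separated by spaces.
0.793 -0.105 9.596

after link 1: o_1 = (0.0000, 1.0000, 4.0000)
after link 2: o_2 = (0.5000, 0.1340, 5.0000)
after link 3: o_3 = (2.4267, -1.2031, 7.1213)
after link 4: o_4 = (0.7928, -0.1052, 9.5962)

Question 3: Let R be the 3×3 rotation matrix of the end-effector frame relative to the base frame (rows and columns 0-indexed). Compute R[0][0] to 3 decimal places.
End-effector x-axis (col 0 of R) = (-0.5732,-0.7392,0.3536)
R[0][0] = -0.5732

-0.573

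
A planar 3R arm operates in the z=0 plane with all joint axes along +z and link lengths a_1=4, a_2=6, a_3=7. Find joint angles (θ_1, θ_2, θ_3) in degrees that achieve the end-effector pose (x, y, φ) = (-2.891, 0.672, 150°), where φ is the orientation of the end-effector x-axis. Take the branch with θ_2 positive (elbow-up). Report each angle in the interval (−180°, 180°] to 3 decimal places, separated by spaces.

-135.008 135.008 150.000

wrist centre = target − a_3·(cos φ, sin φ) = (3.1712, -2.8280)
cos θ_2 = (18.0540−4²−6²)/(2·4·6) = -0.7072; θ_2 = 135.0083° (elbow-up)
β = atan2(-2.8280,3.1712) = -41.7260°; ψ = atan2(4.2420,-0.2433) = 93.2820°
θ_1 = β − ψ = -135.0080°
θ_3 = φ − θ_1 − θ_2 = 149.9997° (wrapped to (-180°,180°])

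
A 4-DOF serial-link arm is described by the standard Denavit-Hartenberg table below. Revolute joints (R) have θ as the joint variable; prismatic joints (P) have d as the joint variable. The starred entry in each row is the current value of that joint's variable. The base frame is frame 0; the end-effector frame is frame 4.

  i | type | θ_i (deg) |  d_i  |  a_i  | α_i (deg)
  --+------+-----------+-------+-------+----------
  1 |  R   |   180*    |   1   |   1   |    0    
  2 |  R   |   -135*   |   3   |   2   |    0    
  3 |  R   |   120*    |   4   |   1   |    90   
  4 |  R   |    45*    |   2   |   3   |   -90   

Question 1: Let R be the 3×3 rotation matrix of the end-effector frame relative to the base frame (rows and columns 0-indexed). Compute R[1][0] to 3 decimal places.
0.183

End-effector x-axis (col 0 of R) = (-0.6830,0.1830,0.7071)
R[1][0] = 0.1830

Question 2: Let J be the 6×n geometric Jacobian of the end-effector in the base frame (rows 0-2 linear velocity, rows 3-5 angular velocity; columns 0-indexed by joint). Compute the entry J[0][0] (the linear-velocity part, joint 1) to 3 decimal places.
axis z_0 = ẑ; lever o_n−o_0 = (-2.0831,4.1539,10.1213)
cross product → J_v[:, 0] = (-4.1539,-2.0831,0.0000)
J_ω[:, 0] = z_0
entry J[0][0] = -4.1539

-4.154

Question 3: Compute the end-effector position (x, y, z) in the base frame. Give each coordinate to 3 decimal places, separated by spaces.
-2.083 4.154 10.121

after link 1: o_1 = (-1.0000, 0.0000, 1.0000)
after link 2: o_2 = (0.4142, 1.4142, 4.0000)
after link 3: o_3 = (-0.5517, 1.6730, 8.0000)
after link 4: o_4 = (-2.0831, 4.1539, 10.1213)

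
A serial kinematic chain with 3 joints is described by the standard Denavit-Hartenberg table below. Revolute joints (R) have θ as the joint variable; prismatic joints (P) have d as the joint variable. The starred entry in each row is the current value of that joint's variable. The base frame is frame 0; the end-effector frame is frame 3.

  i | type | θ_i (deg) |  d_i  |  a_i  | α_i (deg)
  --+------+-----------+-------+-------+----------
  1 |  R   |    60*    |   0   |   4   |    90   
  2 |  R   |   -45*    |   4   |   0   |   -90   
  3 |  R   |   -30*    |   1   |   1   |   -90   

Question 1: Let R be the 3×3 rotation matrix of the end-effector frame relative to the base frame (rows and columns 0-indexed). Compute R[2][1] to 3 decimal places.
End-effector y-axis (col 1 of R) = (-0.3536,-0.6124,-0.7071)
R[2][1] = -0.7071

-0.707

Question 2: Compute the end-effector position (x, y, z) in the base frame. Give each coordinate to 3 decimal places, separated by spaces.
6.557 2.357 0.095

after link 1: o_1 = (2.0000, 3.4641, 0.0000)
after link 2: o_2 = (5.4641, 1.4641, 0.0000)
after link 3: o_3 = (6.5569, 2.3568, 0.0947)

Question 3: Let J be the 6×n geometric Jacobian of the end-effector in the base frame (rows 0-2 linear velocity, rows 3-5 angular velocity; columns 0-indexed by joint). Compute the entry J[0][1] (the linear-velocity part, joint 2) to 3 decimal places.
axis z_1 = (0.8660,-0.5000,0.0000); lever o_n−o_1 = (4.5569,-1.1073,0.0947)
cross product → J_v[:, 1] = (-0.0474,-0.0820,1.3195)
J_ω[:, 1] = z_1
entry J[0][1] = -0.0474

-0.047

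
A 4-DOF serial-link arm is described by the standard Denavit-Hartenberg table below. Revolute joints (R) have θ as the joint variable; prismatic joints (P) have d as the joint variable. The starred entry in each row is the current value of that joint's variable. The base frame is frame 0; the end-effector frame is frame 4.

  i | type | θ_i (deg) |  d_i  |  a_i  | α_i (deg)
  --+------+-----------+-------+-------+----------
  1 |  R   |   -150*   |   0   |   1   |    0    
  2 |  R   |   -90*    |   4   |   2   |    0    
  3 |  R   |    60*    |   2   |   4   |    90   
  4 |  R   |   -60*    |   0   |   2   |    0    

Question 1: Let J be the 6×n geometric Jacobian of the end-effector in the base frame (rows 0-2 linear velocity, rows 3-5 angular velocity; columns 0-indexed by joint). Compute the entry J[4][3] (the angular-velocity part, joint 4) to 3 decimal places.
1.000

axis z_3 = (0.0000,1.0000,0.0000); lever o_n−o_3 = (-1.0000,0.0000,-1.7321)
cross product → J_v[:, 3] = (-1.7321,0.0000,1.0000)
J_ω[:, 3] = z_3
entry J[4][3] = 1.0000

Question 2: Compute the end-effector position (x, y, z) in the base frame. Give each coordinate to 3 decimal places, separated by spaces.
-6.866 1.232 4.268

after link 1: o_1 = (-0.8660, -0.5000, 0.0000)
after link 2: o_2 = (-1.8660, 1.2321, 4.0000)
after link 3: o_3 = (-5.8660, 1.2321, 6.0000)
after link 4: o_4 = (-6.8660, 1.2321, 4.2679)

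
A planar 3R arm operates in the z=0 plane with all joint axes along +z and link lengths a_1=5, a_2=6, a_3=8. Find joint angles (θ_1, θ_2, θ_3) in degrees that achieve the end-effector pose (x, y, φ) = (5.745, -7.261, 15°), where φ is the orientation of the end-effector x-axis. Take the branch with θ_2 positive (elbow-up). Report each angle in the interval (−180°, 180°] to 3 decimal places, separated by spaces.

wrist centre = target − a_3·(cos φ, sin φ) = (-1.9824, -9.3316)
cos θ_2 = (91.0078−5²−6²)/(2·5·6) = 0.5001; θ_2 = 59.9914° (elbow-up)
β = atan2(-9.3316,-1.9824) = -101.9937°; ψ = atan2(5.1957,8.0008) = 32.9997°
θ_1 = β − ψ = -134.9933°
θ_3 = φ − θ_1 − θ_2 = 90.0020° (wrapped to (-180°,180°])

-134.993 59.991 90.002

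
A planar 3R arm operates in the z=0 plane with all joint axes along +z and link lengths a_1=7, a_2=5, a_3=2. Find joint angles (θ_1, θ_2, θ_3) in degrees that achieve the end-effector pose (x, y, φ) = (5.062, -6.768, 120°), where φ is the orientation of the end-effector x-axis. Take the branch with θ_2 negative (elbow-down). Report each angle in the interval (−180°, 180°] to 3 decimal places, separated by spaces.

-30.000 -60.001 -149.998

wrist centre = target − a_3·(cos φ, sin φ) = (6.0620, -8.5001)
cos θ_2 = (108.9987−7²−5²)/(2·7·5) = 0.5000; θ_2 = -60.0012° (elbow-down)
β = atan2(-8.5001,6.0620) = -54.5046°; ψ = atan2(-4.3302,9.4999) = -24.5041°
θ_1 = β − ψ = -30.0005°
θ_3 = φ − θ_1 − θ_2 = -149.9983° (wrapped to (-180°,180°])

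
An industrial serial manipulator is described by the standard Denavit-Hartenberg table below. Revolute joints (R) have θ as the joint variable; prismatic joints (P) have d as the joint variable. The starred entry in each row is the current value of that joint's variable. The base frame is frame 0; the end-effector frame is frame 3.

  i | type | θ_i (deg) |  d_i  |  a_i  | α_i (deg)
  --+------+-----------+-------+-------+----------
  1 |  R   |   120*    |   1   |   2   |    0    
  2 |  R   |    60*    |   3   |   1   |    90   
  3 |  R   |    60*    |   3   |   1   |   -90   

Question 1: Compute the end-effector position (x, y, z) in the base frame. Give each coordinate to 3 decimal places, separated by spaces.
-2.500 4.732 4.866

after link 1: o_1 = (-1.0000, 1.7321, 1.0000)
after link 2: o_2 = (-2.0000, 1.7321, 4.0000)
after link 3: o_3 = (-2.5000, 4.7321, 4.8660)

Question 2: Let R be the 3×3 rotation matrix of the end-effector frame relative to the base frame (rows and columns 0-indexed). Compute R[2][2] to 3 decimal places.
0.500

End-effector z-axis (col 2 of R) = (0.8660,-0.0000,0.5000)
R[2][2] = 0.5000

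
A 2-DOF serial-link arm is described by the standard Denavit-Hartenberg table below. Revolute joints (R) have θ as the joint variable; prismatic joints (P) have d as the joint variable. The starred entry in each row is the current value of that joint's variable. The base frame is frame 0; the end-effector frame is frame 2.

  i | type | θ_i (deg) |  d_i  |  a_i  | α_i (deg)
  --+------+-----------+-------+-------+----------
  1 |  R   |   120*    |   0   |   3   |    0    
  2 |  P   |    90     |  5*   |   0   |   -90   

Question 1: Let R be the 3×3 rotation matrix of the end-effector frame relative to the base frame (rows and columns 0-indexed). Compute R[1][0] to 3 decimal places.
End-effector x-axis (col 0 of R) = (-0.8660,-0.5000,0.0000)
R[1][0] = -0.5000

-0.500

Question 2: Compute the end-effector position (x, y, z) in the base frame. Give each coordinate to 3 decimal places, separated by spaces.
after link 1: o_1 = (-1.5000, 2.5981, 0.0000)
after link 2: o_2 = (-1.5000, 2.5981, 5.0000)

-1.500 2.598 5.000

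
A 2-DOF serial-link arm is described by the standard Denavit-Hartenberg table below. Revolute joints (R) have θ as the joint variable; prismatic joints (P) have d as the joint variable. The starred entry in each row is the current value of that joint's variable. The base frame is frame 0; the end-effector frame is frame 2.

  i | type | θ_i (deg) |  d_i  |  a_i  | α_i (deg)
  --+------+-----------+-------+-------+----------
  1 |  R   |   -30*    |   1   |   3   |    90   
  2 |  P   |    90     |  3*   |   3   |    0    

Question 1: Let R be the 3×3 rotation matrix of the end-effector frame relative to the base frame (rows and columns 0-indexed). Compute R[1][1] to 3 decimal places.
0.500

End-effector y-axis (col 1 of R) = (-0.8660,0.5000,0.0000)
R[1][1] = 0.5000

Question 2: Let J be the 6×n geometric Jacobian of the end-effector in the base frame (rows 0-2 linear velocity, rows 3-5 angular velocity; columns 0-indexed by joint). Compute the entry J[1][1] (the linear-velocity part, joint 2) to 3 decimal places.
-0.866

prismatic axis z_1 = (-0.5000,-0.8660,0.0000)
J_v[:, 1] = z_1; J_ω[:, 1] = (0,0,0)
entry J[1][1] = -0.8660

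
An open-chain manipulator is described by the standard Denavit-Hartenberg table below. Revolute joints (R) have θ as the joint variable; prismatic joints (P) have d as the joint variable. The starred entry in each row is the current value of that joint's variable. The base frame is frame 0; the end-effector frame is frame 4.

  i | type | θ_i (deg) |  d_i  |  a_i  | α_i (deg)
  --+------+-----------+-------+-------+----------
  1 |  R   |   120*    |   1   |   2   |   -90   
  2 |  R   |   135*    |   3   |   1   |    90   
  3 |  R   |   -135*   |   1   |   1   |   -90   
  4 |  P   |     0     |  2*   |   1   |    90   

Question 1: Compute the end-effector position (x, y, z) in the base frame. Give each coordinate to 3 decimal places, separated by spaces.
after link 1: o_1 = (-1.0000, 1.7321, 1.0000)
after link 2: o_2 = (-3.2445, -0.3803, 0.2929)
after link 3: o_3 = (-3.2357, 1.0186, 0.0858)
after link 4: o_4 = (-1.1486, 1.6463, -0.4142)

-1.149 1.646 -0.414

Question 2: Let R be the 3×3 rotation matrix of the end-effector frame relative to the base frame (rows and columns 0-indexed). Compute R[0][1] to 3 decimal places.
End-effector y-axis (col 1 of R) = (0.8624,-0.0795,-0.5000)
R[0][1] = 0.8624

0.862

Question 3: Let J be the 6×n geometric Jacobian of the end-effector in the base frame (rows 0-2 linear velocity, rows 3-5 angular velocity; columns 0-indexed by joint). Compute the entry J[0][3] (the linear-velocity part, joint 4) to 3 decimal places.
prismatic axis z_3 = (0.8624,-0.0795,-0.5000)
J_v[:, 3] = z_3; J_ω[:, 3] = (0,0,0)
entry J[0][3] = 0.8624

0.862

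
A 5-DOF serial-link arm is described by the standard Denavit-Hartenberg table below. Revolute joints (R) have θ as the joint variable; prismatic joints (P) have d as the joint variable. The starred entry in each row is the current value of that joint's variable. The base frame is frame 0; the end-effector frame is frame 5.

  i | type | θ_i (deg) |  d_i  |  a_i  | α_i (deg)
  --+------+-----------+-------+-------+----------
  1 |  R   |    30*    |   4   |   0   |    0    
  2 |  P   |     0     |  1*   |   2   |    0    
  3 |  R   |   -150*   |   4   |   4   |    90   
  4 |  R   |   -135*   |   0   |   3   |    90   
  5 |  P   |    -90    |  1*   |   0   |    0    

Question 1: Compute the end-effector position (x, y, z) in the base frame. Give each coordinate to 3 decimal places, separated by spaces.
1.146 -0.015 7.586

after link 1: o_1 = (0.0000, 0.0000, 4.0000)
after link 2: o_2 = (1.7321, 1.0000, 5.0000)
after link 3: o_3 = (-0.2679, -2.4641, 9.0000)
after link 4: o_4 = (0.7927, -0.6270, 6.8787)
after link 5: o_5 = (1.1463, -0.0146, 7.5858)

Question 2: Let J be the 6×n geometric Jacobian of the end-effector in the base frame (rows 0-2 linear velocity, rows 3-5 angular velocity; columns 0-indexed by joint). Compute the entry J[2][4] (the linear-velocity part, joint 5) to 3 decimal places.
0.707

prismatic axis z_4 = (0.3536,0.6124,0.7071)
J_v[:, 4] = z_4; J_ω[:, 4] = (0,0,0)
entry J[2][4] = 0.7071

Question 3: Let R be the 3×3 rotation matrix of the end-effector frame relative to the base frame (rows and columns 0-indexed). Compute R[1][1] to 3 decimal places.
End-effector y-axis (col 1 of R) = (0.3536,0.6124,-0.7071)
R[1][1] = 0.6124

0.612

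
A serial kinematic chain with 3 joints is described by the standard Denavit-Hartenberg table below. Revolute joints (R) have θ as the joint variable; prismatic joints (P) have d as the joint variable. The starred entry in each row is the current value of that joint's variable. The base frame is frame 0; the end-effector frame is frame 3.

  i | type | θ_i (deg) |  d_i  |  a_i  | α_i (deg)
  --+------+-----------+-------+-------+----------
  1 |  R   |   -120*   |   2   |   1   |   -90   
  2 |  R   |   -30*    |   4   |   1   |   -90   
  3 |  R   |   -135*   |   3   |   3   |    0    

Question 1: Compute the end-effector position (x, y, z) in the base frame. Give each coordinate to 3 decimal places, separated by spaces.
4.537 -4.385 -1.159

after link 1: o_1 = (-0.5000, -0.8660, 2.0000)
after link 2: o_2 = (2.5311, -3.6160, 2.5000)
after link 3: o_3 = (4.5368, -4.3847, -1.1587)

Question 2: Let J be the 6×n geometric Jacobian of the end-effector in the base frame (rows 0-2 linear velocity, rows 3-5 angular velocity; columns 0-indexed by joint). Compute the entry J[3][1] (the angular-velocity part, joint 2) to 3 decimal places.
0.866

axis z_1 = (0.8660,-0.5000,0.0000); lever o_n−o_1 = (5.0368,-3.5187,-3.1587)
cross product → J_v[:, 1] = (1.5794,2.7355,-0.5289)
J_ω[:, 1] = z_1
entry J[3][1] = 0.8660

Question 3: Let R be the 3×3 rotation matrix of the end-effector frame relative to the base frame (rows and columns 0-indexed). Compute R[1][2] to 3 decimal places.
End-effector z-axis (col 2 of R) = (-0.2500,-0.4330,-0.8660)
R[1][2] = -0.4330

-0.433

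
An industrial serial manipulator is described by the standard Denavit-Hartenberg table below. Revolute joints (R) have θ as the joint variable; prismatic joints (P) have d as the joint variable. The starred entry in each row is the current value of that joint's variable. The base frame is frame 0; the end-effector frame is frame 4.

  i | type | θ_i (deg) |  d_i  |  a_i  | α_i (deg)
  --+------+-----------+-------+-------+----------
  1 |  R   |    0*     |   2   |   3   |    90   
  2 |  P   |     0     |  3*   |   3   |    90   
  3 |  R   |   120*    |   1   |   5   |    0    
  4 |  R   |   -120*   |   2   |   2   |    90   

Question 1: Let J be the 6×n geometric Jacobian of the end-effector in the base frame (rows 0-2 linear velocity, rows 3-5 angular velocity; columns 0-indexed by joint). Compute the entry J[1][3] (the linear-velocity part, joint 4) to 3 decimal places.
axis z_3 = (0.0000,-0.0000,-1.0000); lever o_n−o_3 = (2.0000,0.0000,-2.0000)
cross product → J_v[:, 3] = (0.0000,-2.0000,0.0000)
J_ω[:, 3] = z_3
entry J[1][3] = -2.0000

-2.000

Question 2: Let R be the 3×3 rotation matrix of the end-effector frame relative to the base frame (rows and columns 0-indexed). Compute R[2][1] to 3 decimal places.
-1.000

End-effector y-axis (col 1 of R) = (0.0000,-0.0000,-1.0000)
R[2][1] = -1.0000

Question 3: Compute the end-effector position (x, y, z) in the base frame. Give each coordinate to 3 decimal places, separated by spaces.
5.500 -7.330 -1.000

after link 1: o_1 = (3.0000, 0.0000, 2.0000)
after link 2: o_2 = (6.0000, -3.0000, 2.0000)
after link 3: o_3 = (3.5000, -7.3301, 1.0000)
after link 4: o_4 = (5.5000, -7.3301, -1.0000)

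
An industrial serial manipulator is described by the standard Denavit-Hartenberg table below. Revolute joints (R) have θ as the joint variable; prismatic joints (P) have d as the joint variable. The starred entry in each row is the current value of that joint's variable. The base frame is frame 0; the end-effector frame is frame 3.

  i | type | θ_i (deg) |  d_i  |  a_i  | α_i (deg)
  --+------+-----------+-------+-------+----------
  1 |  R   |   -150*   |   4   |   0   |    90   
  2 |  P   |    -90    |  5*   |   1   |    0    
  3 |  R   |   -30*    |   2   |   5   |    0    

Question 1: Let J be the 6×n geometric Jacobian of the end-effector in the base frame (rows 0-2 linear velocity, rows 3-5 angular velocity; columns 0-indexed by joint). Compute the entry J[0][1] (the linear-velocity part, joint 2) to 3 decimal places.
-0.500

prismatic axis z_1 = (-0.5000,0.8660,0.0000)
J_v[:, 1] = z_1; J_ω[:, 1] = (0,0,0)
entry J[0][1] = -0.5000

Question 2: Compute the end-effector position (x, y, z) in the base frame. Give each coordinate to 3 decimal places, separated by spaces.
after link 1: o_1 = (0.0000, 0.0000, 4.0000)
after link 2: o_2 = (-2.5000, 4.3301, 3.0000)
after link 3: o_3 = (-1.3349, 7.3122, -1.3301)

-1.335 7.312 -1.330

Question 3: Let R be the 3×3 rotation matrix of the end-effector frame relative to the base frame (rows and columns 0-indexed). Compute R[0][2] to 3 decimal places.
End-effector z-axis (col 2 of R) = (-0.5000,0.8660,0.0000)
R[0][2] = -0.5000

-0.500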